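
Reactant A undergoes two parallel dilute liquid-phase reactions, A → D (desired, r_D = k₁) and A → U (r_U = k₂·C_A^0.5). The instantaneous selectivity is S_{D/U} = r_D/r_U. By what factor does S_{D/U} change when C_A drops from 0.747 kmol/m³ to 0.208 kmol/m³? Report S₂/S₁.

S_{D/U} = (k₁/k₂)·C_A^-0.5, so S₂/S₁ = (C_{A,2}/C_{A,1})^-0.5.
= (0.208/0.747)^(-0.5) = (0.2784)^(-0.5) = 1.90.

1.90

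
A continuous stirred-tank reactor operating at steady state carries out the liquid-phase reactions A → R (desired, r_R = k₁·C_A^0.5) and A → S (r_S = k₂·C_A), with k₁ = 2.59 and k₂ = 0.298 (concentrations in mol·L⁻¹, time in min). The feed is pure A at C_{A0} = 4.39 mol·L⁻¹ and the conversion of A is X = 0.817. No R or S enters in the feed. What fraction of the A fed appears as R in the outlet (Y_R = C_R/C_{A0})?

0.741

Exit C_A = C_{A0}(1−X) = 4.39×0.183 = 0.8034 mol·L⁻¹.
A CSTR operates uniformly at the exit composition, giving r_R = 2.321 and r_S = 0.2394 (each k·C_A^n at C_A = 0.8034).
Fraction of consumed A going to R: r_R/(r_R+r_S) = 0.9065.
C_R = 0.9065·C_{A0}·X = 0.9065×4.39×0.817 = 3.25 mol·L⁻¹; Y_R = C_R/C_{A0} = 0.741.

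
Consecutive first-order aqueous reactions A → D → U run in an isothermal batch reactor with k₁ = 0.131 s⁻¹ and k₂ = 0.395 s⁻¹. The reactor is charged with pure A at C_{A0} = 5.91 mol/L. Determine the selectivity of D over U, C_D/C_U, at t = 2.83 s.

1.39

Solving the coupled first-order balances gives C_D(t) = [k₁/(k₂−k₁)]·C_{A0}·(e^(−k₁t) − e^(−k₂t)).
e^(−k₁t) = e^(−0.131×2.83) = e^(−0.3707) = 0.6902; e^(−k₂t) = e^(−1.118) = 0.3270.
C_D = 0.131×5.91/(0.395−0.131) × (0.6902−0.3270) = 2.933×0.3632 = 1.065 mol/L.
C_A = C_{A0}e^(−k₁t) = 4.079 mol/L, so C_U = C_{A0}−C_A−C_D = 0.7655 mol/L; C_D/C_U = 1.39.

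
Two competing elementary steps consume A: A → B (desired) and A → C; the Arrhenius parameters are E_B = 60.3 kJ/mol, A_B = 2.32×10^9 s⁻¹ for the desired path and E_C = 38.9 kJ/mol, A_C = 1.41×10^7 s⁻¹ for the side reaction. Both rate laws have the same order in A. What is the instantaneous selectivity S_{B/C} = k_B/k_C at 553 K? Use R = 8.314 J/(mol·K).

With equal orders, S_{B/C} = k_B/k_C = (A_B/A_C)·exp[(E_C−E_B)/(RT)].
(E_C−E_B)/(RT) = (38.9−60.3)×10³/(8.314×553) = -21400/4598 = -4.655.
k_B/k_C = (2.32×10^9/1.41×10^7)·exp(-4.655) = 164.5 × 0.009518 = 1.57.

1.57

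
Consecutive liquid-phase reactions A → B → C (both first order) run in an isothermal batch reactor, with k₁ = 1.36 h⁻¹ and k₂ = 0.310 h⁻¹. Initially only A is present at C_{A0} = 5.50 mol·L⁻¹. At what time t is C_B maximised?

1.41 h

Setting dC_B/dt = 0 gives t_opt = ln(k₂/k₁)/(k₂−k₁).
= ln(0.310/1.36)/(0.310−1.36) = ln(0.2279)/-1.050 = -1.479/-1.050 = 1.41 h.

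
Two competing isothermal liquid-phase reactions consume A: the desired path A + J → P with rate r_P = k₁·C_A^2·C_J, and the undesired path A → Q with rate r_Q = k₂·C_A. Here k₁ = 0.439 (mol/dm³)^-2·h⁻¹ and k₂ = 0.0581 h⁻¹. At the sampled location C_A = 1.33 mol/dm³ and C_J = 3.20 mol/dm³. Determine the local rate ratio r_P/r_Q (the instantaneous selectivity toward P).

S_{P/Q} = r_P/r_Q = (k₁·C_A^2·C_J)/(k₂·C_A) = (k₁/k₂)·C_A·C_J.
= (0.439×1.330^2×3.200) / (0.0581×1.330) = 2.485/0.07727 = 32.2.
Since the desired path is higher order in A, keeping C_A high (PFR or concentrated feed) favours P.

32.2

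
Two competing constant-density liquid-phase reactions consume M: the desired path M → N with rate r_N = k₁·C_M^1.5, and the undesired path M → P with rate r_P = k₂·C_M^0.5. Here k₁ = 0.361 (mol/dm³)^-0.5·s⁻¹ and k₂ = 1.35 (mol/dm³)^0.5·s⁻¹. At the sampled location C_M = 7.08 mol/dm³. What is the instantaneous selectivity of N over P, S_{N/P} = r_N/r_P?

1.89

S_{N/P} = r_N/r_P = (k₁·C_M^1.5)/(k₂·C_M^0.5) = (k₁/k₂)·C_M.
= (0.361×7.080^1.5) / (1.35×7.080^0.5) = 6.801/3.592 = 1.89.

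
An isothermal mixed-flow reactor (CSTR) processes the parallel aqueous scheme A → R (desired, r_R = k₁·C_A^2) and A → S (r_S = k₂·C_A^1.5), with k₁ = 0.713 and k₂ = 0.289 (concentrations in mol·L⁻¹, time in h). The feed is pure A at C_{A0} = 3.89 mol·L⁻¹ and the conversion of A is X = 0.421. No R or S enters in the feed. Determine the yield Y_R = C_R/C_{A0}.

Exit C_A = C_{A0}(1−X) = 3.89×0.579 = 2.252 mol·L⁻¹.
A CSTR operates uniformly at the exit composition, giving r_R = 3.617 and r_S = 0.9769 (each k·C_A^n at C_A = 2.252).
Fraction of consumed A going to R: r_R/(r_R+r_S) = 0.7874.
C_R = 0.7874·C_{A0}·X = 0.7874×3.89×0.421 = 1.29 mol·L⁻¹; Y_R = C_R/C_{A0} = 0.331.

0.331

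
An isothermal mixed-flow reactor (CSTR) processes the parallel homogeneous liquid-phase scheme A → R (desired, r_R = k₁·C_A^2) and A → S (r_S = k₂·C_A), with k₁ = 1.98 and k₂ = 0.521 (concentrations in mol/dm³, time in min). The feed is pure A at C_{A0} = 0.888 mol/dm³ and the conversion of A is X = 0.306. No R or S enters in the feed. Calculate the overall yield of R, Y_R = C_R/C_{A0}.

0.214

Exit C_A = C_{A0}(1−X) = 0.888×0.694 = 0.6163 mol/dm³.
In a CSTR the entire volume is at exit conditions, so r_R = 1.98×0.6163^2 = 0.7520 and r_S = 0.521×0.6163 = 0.3211.
Fraction of consumed A going to R: r_R/(r_R+r_S) = 0.7008.
C_R = 0.7008·C_{A0}·X = 0.7008×0.888×0.306 = 0.190 mol/dm³; Y_R = C_R/C_{A0} = 0.214.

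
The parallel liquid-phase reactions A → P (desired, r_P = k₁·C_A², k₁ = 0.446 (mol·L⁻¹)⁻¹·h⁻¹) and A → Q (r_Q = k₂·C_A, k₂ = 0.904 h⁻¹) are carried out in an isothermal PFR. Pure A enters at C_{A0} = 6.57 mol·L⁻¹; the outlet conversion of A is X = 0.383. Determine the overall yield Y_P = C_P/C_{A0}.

C_A = C_{A0}(1−X) = 4.054 mol·L⁻¹.
Along a PFR/batch, dC_Q/dC_A = −r_Q/(r_P+r_Q) = −k₂/(k₂+k₁·C_A).
Integrating from C_{A0} to C_A: C_Q = (0.904/0.446)·ln[(0.904+0.446·6.57)/(0.904+0.446·4.05)] = 2.027·ln(3.834/2.712) = 0.7019 mol·L⁻¹.
Then C_P = (C_{A0}−C_A) − C_Q = 2.516 − 0.7019 = 1.814 mol·L⁻¹.
Y_P = C_P/C_{A0} = 1.814/6.57 = 0.276.

0.276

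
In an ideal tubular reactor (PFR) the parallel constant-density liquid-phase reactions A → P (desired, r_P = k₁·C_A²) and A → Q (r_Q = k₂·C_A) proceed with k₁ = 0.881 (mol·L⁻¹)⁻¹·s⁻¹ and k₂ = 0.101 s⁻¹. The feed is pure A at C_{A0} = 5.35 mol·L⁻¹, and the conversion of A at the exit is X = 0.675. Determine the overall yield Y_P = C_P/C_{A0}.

C_A = C_{A0}(1−X) = 1.739 mol·L⁻¹.
Along a PFR/batch, dC_Q/dC_A = −r_Q/(r_P+r_Q) = −k₂/(k₂+k₁·C_A).
Integrating from C_{A0} to C_A: C_Q = (0.101/0.881)·ln[(0.101+0.881·5.35)/(0.101+0.881·1.74)] = 0.1146·ln(4.814/1.633) = 0.1240 mol·L⁻¹.
Then C_P = (C_{A0}−C_A) − C_Q = 3.611 − 0.1240 = 3.487 mol·L⁻¹.
Y_P = C_P/C_{A0} = 3.487/5.35 = 0.652.

0.652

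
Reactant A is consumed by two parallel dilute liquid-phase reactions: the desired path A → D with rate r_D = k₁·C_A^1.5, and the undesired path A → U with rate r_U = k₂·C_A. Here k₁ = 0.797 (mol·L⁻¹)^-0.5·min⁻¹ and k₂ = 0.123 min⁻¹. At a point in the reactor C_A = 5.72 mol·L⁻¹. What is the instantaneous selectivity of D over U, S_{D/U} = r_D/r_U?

S_{D/U} = r_D/r_U = (k₁·C_A^1.5)/(k₂·C_A) = (k₁/k₂)·C_A^0.5.
= (0.797×5.720^1.5) / (0.123×5.720) = 10.90/0.7036 = 15.5.
Since the desired path is higher order in A, keeping C_A high (PFR or concentrated feed) favours D.

15.5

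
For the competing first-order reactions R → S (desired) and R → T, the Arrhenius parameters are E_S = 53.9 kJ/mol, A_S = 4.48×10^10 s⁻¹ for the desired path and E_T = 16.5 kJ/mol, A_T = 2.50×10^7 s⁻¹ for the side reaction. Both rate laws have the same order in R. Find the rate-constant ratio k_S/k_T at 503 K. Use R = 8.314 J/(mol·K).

0.234

With equal orders, S_{S/T} = k_S/k_T = (A_S/A_T)·exp[(E_T−E_S)/(RT)].
(E_T−E_S)/(RT) = (16.5−53.9)×10³/(8.314×503) = -37400/4182 = -8.943.
k_S/k_T = (4.48×10^10/2.50×10^7)·exp(-8.943) = 1792 × 1.306×10^-4 = 0.234.
Since E_S > E_T, raising the temperature improves selectivity toward S.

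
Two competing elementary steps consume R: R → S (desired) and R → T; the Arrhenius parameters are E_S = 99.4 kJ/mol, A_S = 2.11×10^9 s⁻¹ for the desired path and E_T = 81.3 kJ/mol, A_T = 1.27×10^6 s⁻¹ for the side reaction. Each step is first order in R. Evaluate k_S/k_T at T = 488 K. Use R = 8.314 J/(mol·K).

19.2

k_S/k_T = (A_S/A_T)·exp[−(E_S−E_T)/(RT)] = (A_S/A_T)·exp[(E_T−E_S)/(RT)].
(E_T−E_S)/(RT) = (81.3−99.4)×10³/(8.314×488) = -18100/4057 = -4.461.
k_S/k_T = (2.11×10^9/1.27×10^6)·exp(-4.461) = 1661 × 0.01155 = 19.2.
Since E_S > E_T, raising the temperature improves selectivity toward S.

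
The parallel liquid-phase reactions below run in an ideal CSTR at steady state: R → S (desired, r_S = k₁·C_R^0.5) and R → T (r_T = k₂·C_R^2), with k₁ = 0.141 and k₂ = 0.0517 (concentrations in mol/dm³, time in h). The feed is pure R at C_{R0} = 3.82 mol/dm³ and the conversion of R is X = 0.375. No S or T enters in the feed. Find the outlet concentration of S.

Exit C_R = C_{R0}(1−X) = 3.82×0.625 = 2.387 mol/dm³.
Rates in a CSTR are evaluated at the outlet concentration: r_S = 0.141×2.387^0.5 = 0.2179, r_T = 0.0517×2.387^2 = 0.2947.
Fraction of consumed R going to S: r_S/(r_S+r_T) = 0.4251.
C_S = 0.4251·C_{R0}·X = 0.4251×3.82×0.375 = 0.609 mol/dm³.

0.609 mol/dm³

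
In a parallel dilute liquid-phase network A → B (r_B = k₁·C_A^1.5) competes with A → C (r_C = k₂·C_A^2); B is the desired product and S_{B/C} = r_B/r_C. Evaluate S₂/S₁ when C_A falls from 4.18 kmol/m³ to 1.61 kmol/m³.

1.61

S_{B/C} = (k₁/k₂)·C_A^-0.5, so S₂/S₁ = (C_{A,2}/C_{A,1})^-0.5.
= (1.61/4.18)^(-0.5) = (0.3852)^(-0.5) = 1.61.
Selectivity toward B rises as C_A falls — low-concentration operation is favoured.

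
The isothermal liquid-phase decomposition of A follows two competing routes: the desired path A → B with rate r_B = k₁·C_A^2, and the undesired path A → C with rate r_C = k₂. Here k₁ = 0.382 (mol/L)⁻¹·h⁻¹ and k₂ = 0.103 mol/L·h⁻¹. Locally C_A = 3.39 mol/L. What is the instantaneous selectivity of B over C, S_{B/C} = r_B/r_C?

S_{B/C} = r_B/r_C = (k₁·C_A^2)/(k₂) = (k₁/k₂)·C_A^2.
= (0.382×3.390^2) / (0.103) = 4.390/0.1030 = 42.6.

42.6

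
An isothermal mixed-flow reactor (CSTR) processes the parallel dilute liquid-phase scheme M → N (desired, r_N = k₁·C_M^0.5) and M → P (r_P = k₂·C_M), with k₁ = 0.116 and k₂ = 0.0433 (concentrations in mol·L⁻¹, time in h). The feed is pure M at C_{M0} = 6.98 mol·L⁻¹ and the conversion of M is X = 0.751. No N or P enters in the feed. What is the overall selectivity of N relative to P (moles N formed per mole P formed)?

2.03

Exit C_M = C_{M0}(1−X) = 6.98×0.249 = 1.738 mol·L⁻¹.
A CSTR operates uniformly at the exit composition, giving r_N = 0.1529 and r_P = 0.07526 (each k·C_M^n at C_M = 1.738).
Overall selectivity = C_N/C_P = r_Nτ/(r_Pτ) = r_N/r_P = 2.03.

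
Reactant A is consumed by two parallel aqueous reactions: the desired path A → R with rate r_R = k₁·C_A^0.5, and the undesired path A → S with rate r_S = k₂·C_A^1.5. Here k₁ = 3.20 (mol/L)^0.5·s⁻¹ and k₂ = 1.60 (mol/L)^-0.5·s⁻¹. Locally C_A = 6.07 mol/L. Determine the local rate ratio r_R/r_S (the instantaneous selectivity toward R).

S_{R/S} = r_R/r_S = (k₁·C_A^0.5)/(k₂·C_A^1.5) = (k₁/k₂)·C_A⁻¹.
= (3.20×6.070^0.5) / (1.60×6.070^1.5) = 7.884/23.93 = 0.329.

0.329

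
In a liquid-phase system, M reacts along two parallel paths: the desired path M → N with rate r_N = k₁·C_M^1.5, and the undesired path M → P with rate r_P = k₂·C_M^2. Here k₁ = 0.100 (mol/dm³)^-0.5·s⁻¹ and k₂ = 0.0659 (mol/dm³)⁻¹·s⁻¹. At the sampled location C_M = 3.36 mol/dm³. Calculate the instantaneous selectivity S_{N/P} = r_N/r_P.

0.828

S_{N/P} = r_N/r_P = (k₁·C_M^1.5)/(k₂·C_M^2) = (k₁/k₂)·C_M^-0.5.
= (0.100×3.360^1.5) / (0.0659×3.360^2) = 0.6159/0.7440 = 0.828.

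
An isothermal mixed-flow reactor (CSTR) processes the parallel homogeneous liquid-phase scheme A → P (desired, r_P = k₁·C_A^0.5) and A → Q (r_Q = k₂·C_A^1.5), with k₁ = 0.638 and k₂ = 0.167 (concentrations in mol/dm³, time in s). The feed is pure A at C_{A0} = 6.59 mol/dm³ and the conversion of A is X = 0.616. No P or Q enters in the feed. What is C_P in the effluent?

Exit C_A = C_{A0}(1−X) = 6.59×0.384 = 2.531 mol/dm³.
Rates in a CSTR are evaluated at the outlet concentration: r_P = 0.638×2.531^0.5 = 1.015, r_Q = 0.167×2.531^1.5 = 0.6723.
Fraction of consumed A going to P: r_P/(r_P+r_Q) = 0.6015.
C_P = 0.6015·C_{A0}·X = 0.6015×6.59×0.616 = 2.44 mol/dm³.

2.44 mol/dm³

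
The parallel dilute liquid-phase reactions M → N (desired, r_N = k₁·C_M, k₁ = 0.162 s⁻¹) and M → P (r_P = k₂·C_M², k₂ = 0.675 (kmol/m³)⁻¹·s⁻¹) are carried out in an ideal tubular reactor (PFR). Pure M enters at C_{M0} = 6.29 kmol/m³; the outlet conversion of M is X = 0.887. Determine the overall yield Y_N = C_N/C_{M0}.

0.0735

C_M = C_{M0}(1−X) = 0.7108 kmol/m³.
Along a PFR/batch, dC_N/dC_M = −r_N/(r_N+r_P) = −k₁/(k₁+k₂·C_M).
Integrating from C_{M0} to C_M: C_N = (0.162/0.675)·ln[(0.162+0.675·6.29)/(0.162+0.675·0.711)] = 0.2400·ln(4.408/0.6418) = 0.4625 kmol/m³.
Y_N = C_N/C_{M0} = 0.4625/6.29 = 0.0735.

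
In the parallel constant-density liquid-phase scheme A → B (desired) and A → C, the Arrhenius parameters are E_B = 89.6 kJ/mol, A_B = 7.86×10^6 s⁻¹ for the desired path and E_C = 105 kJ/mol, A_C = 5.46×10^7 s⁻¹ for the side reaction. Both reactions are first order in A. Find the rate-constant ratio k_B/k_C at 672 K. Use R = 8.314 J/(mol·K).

2.27

With equal orders, S_{B/C} = k_B/k_C = (A_B/A_C)·exp[(E_C−E_B)/(RT)].
(E_C−E_B)/(RT) = (105−89.6)×10³/(8.314×672) = 15400/5587 = 2.756.
k_B/k_C = (7.86×10^6/5.46×10^7)·exp(2.756) = 0.1440 × 15.74 = 2.27.
Since E_B < E_C, lowering the temperature improves selectivity toward B.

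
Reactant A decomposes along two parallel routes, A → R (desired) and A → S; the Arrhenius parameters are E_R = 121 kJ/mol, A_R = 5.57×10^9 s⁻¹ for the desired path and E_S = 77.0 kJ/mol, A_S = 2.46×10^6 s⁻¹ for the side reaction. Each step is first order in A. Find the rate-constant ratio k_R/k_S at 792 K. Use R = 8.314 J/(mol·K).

2.84

Since both paths have the same order in A, the concentration cancels and S_{R/S} = k_R/k_S = (A_R/A_S)·exp[(E_S−E_R)/(RT)].
(E_S−E_R)/(RT) = (77.0−121)×10³/(8.314×792) = -44000/6585 = -6.682.
k_R/k_S = (5.57×10^9/2.46×10^6)·exp(-6.682) = 2264 × 0.001253 = 2.84.
Since E_R > E_S, raising the temperature improves selectivity toward R.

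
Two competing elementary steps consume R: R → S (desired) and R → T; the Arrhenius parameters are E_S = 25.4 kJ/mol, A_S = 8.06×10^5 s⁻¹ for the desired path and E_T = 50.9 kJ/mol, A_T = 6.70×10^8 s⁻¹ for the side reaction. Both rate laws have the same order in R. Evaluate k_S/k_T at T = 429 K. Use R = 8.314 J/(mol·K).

With equal orders, S_{S/T} = k_S/k_T = (A_S/A_T)·exp[(E_T−E_S)/(RT)].
(E_T−E_S)/(RT) = (50.9−25.4)×10³/(8.314×429) = 25500/3567 = 7.149.
k_S/k_T = (8.06×10^5/6.70×10^8)·exp(7.149) = 0.001203 × 1273 = 1.53.
Since E_S < E_T, lowering the temperature improves selectivity toward S.

1.53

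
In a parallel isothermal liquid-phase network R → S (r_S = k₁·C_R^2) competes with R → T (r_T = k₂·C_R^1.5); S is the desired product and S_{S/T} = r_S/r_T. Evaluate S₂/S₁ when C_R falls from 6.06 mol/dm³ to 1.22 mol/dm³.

S_{S/T} = (k₁/k₂)·C_R^0.5, so S₂/S₁ = (C_{R,2}/C_{R,1})^0.5.
= (1.22/6.06)^0.5 = (0.2013)^0.5 = 0.449.
Selectivity toward S falls as C_R falls — high-concentration operation is favoured.

0.449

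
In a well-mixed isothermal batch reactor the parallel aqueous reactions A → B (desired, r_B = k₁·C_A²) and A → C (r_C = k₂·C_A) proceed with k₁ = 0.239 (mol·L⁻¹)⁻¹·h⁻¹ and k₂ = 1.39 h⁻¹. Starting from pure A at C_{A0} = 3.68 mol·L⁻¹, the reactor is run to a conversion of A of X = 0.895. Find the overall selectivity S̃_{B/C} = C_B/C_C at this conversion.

0.330

C_A = C_{A0}(1−X) = 0.3864 mol·L⁻¹.
Along a PFR/batch, dC_C/dC_A = −r_C/(r_B+r_C) = −k₂/(k₂+k₁·C_A).
Integrating from C_{A0} to C_A: C_C = (1.39/0.239)·ln[(1.39+0.239·3.68)/(1.39+0.239·0.386)] = 5.816·ln(2.270/1.482) = 2.477 mol·L⁻¹.
Then C_B = (C_{A0}−C_A) − C_C = 3.294 − 2.477 = 0.8164 mol·L⁻¹.
S̃_{B/C} = C_B/C_C = 0.8164/2.477 = 0.330.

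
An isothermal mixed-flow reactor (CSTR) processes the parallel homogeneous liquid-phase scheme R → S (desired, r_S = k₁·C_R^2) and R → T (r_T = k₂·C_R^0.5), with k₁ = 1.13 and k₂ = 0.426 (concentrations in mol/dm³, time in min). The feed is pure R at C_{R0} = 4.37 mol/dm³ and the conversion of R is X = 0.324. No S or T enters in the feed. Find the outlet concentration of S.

Exit C_R = C_{R0}(1−X) = 4.37×0.676 = 2.954 mol/dm³.
A CSTR operates uniformly at the exit composition, giving r_S = 9.861 and r_T = 0.7322 (each k·C_R^n at C_R = 2.954).
Fraction of consumed R going to S: r_S/(r_S+r_T) = 0.9309.
C_S = 0.9309·C_{R0}·X = 0.9309×4.37×0.324 = 1.32 mol/dm³.

1.32 mol/dm³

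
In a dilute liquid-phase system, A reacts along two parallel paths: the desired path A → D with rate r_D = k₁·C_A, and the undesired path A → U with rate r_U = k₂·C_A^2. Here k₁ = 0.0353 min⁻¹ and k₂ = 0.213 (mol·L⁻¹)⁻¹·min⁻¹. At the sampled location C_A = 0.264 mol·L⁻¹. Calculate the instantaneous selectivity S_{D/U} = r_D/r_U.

S_{D/U} = r_D/r_U = (k₁·C_A)/(k₂·C_A^2) = (k₁/k₂)·C_A⁻¹.
= (0.0353×0.2640) / (0.213×0.2640^2) = 0.009319/0.01485 = 0.628.

0.628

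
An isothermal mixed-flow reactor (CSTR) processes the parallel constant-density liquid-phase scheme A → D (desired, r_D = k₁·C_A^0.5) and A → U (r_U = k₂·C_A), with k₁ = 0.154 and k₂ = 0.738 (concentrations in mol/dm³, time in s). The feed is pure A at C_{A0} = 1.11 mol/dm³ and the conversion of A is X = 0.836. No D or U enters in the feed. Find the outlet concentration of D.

0.305 mol/dm³

Exit C_A = C_{A0}(1−X) = 1.11×0.164 = 0.1820 mol/dm³.
A CSTR operates uniformly at the exit composition, giving r_D = 0.06571 and r_U = 0.1343 (each k·C_A^n at C_A = 0.1820).
Fraction of consumed A going to D: r_D/(r_D+r_U) = 0.3284.
C_D = 0.3284·C_{A0}·X = 0.3284×1.11×0.836 = 0.305 mol/dm³.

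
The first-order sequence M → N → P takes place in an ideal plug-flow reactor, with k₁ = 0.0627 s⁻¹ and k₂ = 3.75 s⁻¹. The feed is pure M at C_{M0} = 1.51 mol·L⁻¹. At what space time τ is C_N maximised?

1.11 s

Setting dC_N/dτ = 0 gives τ_opt = ln(k₂/k₁)/(k₂−k₁).
= ln(3.75/0.0627)/(3.75−0.0627) = ln(59.81)/3.687 = 4.091/3.687 = 1.11 s.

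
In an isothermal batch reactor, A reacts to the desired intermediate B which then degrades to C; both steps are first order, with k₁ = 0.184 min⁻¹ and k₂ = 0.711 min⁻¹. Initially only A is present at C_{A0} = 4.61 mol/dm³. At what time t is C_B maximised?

2.56 min

The intermediate peaks when r₁ = r₂, i.e. k₁e^(−k₁t) = k₂e^(−k₂t), giving t_opt = ln(k₂/k₁)/(k₂−k₁).
= ln(0.711/0.184)/(0.711−0.184) = ln(3.864)/0.5270 = 1.352/0.5270 = 2.56 min.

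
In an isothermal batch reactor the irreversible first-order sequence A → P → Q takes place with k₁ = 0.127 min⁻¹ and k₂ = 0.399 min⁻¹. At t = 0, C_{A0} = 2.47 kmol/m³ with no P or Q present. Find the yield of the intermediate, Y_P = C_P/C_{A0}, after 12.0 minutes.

For first-order series with pure A initially, C_P(t) = k₁C_{A0}/(k₂−k₁)·(e^(−k₁t) − e^(−k₂t)).
e^(−k₁t) = e^(−0.127×12.0) = e^(−1.524) = 0.2178; e^(−k₂t) = e^(−4.788) = 0.008329.
C_P = 0.127×2.47/(0.399−0.127) × (0.2178−0.008329) = 1.153×0.2095 = 0.2416 kmol/m³.
Y_P = C_P/C_{A0} = 0.2416/2.47 = 0.0978.

0.0978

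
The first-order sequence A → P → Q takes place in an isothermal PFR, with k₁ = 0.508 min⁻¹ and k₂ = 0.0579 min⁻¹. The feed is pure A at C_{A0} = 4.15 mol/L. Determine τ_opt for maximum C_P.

Setting dC_P/dτ = 0 gives τ_opt = ln(k₂/k₁)/(k₂−k₁).
= ln(0.0579/0.508)/(0.0579−0.508) = ln(0.1140)/-0.4501 = -2.172/-0.4501 = 4.83 min.

4.83 min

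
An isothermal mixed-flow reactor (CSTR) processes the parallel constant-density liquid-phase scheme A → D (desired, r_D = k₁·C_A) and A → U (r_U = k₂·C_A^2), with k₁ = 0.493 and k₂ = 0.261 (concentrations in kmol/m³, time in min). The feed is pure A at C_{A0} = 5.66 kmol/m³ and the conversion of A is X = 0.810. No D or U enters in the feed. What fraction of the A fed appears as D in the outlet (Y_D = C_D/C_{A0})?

0.516

Exit C_A = C_{A0}(1−X) = 5.66×0.190 = 1.075 kmol/m³.
A CSTR operates uniformly at the exit composition, giving r_D = 0.5302 and r_U = 0.3018 (each k·C_A^n at C_A = 1.075).
Fraction of consumed A going to D: r_D/(r_D+r_U) = 0.6372.
C_D = 0.6372·C_{A0}·X = 0.6372×5.66×0.810 = 2.92 kmol/m³; Y_D = C_D/C_{A0} = 0.516.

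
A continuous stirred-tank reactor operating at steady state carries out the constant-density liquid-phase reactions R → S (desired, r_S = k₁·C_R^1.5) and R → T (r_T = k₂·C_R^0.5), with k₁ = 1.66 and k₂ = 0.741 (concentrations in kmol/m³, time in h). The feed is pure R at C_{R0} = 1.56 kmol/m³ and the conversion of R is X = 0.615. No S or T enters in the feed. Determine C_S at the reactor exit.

0.550 kmol/m³

Exit C_R = C_{R0}(1−X) = 1.56×0.385 = 0.6006 kmol/m³.
Rates in a CSTR are evaluated at the outlet concentration: r_S = 1.66×0.6006^1.5 = 0.7727, r_T = 0.741×0.6006^0.5 = 0.5743.
Fraction of consumed R going to S: r_S/(r_S+r_T) = 0.5736.
C_S = 0.5736·C_{R0}·X = 0.5736×1.56×0.615 = 0.550 kmol/m³.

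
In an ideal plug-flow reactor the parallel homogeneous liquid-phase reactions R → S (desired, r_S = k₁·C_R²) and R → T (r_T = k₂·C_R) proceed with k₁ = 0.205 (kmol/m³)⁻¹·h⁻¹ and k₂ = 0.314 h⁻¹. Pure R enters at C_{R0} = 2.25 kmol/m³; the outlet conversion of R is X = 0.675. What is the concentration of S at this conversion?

0.732 kmol/m³

C_R = C_{R0}(1−X) = 0.7312 kmol/m³.
Along a PFR/batch, dC_T/dC_R = −r_T/(r_S+r_T) = −k₂/(k₂+k₁·C_R).
Integrating from C_{R0} to C_R: C_T = (0.314/0.205)·ln[(0.314+0.205·2.25)/(0.314+0.205·0.731)] = 1.532·ln(0.7752/0.4639) = 0.7865 kmol/m³.
Then C_S = (C_{R0}−C_R) − C_T = 1.519 − 0.7865 = 0.7322 kmol/m³.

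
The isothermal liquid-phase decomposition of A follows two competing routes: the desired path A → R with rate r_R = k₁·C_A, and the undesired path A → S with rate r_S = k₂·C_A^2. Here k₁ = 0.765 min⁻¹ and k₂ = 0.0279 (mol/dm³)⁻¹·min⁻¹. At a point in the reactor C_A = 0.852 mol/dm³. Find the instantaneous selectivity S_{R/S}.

S_{R/S} = r_R/r_S = (k₁·C_A)/(k₂·C_A^2) = (k₁/k₂)·C_A⁻¹.
= (0.765×0.8520) / (0.0279×0.8520^2) = 0.6518/0.02025 = 32.2.

32.2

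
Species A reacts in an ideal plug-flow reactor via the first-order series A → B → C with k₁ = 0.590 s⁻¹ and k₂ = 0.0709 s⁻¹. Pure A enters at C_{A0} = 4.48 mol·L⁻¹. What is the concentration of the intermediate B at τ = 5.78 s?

3.21 mol·L⁻¹

Solving the coupled first-order balances gives C_B(τ) = [k₁/(k₂−k₁)]·C_{A0}·(e^(−k₁τ) − e^(−k₂τ)).
e^(−k₁τ) = e^(−0.590×5.78) = e^(−3.410) = 0.03303; e^(−k₂τ) = e^(−0.4098) = 0.6638.
C_B = 0.590×4.48/(0.0709−0.590) × (0.03303−0.6638) = (-5.092)×(-0.6307) = 3.212 mol·L⁻¹.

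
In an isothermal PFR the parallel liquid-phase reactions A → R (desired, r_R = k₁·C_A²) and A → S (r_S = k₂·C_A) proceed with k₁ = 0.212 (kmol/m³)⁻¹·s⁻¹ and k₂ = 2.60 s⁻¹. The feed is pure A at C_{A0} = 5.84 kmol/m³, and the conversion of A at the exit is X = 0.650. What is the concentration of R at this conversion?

C_A = C_{A0}(1−X) = 2.044 kmol/m³.
Along a PFR/batch, dC_S/dC_A = −r_S/(r_R+r_S) = −k₂/(k₂+k₁·C_A).
Integrating from C_{A0} to C_A: C_S = (2.60/0.212)·ln[(2.60+0.212·5.84)/(2.60+0.212·2.04)] = 12.26·ln(3.838/3.033) = 2.886 kmol/m³.
Then C_R = (C_{A0}−C_A) − C_S = 3.796 − 2.886 = 0.9101 kmol/m³.

0.910 kmol/m³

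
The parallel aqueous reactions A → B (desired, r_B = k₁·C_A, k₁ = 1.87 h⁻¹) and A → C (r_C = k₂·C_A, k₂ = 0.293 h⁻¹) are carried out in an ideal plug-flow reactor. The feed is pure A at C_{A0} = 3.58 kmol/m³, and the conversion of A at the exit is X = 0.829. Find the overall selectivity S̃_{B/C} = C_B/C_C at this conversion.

C_A = C_{A0}(1−X) = 0.6122 kmol/m³.
Both paths are first order in A, so the instantaneous fraction to B is constant: dC_B/d(−C_A) = k₁/(k₁+k₂) = 0.8645.
C_B = 0.8645·(C_{A0}−C_A) = 0.8645×2.968 = 2.57 kmol/m³.
C_C = (C_{A0}−C_A)−C_B = 0.4020 kmol/m³; S̃_{B/C} = 2.566/0.4020 = 6.38.

6.38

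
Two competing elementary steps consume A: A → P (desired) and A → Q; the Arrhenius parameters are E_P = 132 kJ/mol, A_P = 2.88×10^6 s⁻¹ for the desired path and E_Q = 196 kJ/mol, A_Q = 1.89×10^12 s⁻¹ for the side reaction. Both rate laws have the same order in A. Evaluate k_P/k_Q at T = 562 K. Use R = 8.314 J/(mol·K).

k_P/k_Q = (A_P/A_Q)·exp[−(E_P−E_Q)/(RT)] = (A_P/A_Q)·exp[(E_Q−E_P)/(RT)].
(E_Q−E_P)/(RT) = (196−132)×10³/(8.314×562) = 64000/4672 = 13.70.
k_P/k_Q = (2.88×10^6/1.89×10^12)·exp(13.70) = 1.524×10^-6 × 8.885×10^5 = 1.35.
Since E_P < E_Q, lowering the temperature improves selectivity toward P.

1.35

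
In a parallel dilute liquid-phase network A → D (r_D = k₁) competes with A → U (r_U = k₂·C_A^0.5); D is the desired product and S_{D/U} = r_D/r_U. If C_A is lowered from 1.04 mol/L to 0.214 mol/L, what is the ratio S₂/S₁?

S_{D/U} = (k₁/k₂)·C_A^-0.5, so S₂/S₁ = (C_{A,2}/C_{A,1})^-0.5.
= (0.214/1.04)^(-0.5) = (0.2058)^(-0.5) = 2.20.

2.20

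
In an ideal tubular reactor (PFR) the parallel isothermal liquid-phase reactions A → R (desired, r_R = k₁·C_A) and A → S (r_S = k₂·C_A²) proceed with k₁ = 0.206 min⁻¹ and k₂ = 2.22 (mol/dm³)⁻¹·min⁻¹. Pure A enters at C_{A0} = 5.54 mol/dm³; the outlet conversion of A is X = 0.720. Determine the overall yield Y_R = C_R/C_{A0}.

C_A = C_{A0}(1−X) = 1.551 mol/dm³.
Along a PFR/batch, dC_R/dC_A = −r_R/(r_R+r_S) = −k₁/(k₁+k₂·C_A).
Integrating from C_{A0} to C_A: C_R = (0.206/2.22)·ln[(0.206+2.22·5.54)/(0.206+2.22·1.55)] = 0.09279·ln(12.50/3.650) = 0.1143 mol/dm³.
Y_R = C_R/C_{A0} = 0.1143/5.54 = 0.0206.

0.0206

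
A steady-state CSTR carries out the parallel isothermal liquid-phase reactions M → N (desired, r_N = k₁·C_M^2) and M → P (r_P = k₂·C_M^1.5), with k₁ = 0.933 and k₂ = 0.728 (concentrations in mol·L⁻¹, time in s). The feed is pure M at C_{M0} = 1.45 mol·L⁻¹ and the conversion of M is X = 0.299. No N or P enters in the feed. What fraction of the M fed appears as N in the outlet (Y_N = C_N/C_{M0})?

Exit C_M = C_{M0}(1−X) = 1.45×0.701 = 1.016 mol·L⁻¹.
In a CSTR the entire volume is at exit conditions, so r_N = 0.933×1.016^2 = 0.9639 and r_P = 0.728×1.016^1.5 = 0.7460.
Fraction of consumed M going to N: r_N/(r_N+r_P) = 0.5637.
C_N = 0.5637·C_{M0}·X = 0.5637×1.45×0.299 = 0.244 mol·L⁻¹; Y_N = C_N/C_{M0} = 0.169.

0.169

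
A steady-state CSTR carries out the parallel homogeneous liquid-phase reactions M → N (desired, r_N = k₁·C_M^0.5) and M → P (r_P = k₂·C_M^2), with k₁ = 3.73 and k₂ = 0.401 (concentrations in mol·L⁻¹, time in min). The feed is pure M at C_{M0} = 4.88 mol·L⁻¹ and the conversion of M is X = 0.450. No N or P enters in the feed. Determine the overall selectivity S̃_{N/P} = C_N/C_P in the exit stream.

2.12

Exit C_M = C_{M0}(1−X) = 4.88×0.550 = 2.684 mol·L⁻¹.
A CSTR operates uniformly at the exit composition, giving r_N = 6.111 and r_P = 2.889 (each k·C_M^n at C_M = 2.684).
Overall selectivity = C_N/C_P = r_Nτ/(r_Pτ) = r_N/r_P = 2.12.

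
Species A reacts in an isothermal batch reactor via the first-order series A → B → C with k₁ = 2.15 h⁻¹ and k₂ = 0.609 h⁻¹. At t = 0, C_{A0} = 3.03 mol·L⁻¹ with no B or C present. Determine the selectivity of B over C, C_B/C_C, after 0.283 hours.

Solving the coupled first-order balances gives C_B(t) = [k₁/(k₂−k₁)]·C_{A0}·(e^(−k₁t) − e^(−k₂t)).
e^(−k₁t) = e^(−2.15×0.283) = e^(−0.6084) = 0.5442; e^(−k₂t) = e^(−0.1723) = 0.8417.
C_B = 2.15×3.03/(0.609−2.15) × (0.5442−0.8417) = (-4.227)×(-0.2975) = 1.258 mol·L⁻¹.
C_A = C_{A0}e^(−k₁t) = 1.649 mol·L⁻¹, so C_C = C_{A0}−C_A−C_B = 0.1235 mol·L⁻¹; C_B/C_C = 10.2.

10.2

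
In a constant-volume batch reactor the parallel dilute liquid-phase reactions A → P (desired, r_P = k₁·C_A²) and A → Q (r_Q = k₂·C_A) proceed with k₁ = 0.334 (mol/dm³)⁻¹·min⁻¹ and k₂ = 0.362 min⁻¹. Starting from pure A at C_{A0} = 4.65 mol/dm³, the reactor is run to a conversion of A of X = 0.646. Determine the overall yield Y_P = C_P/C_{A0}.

0.473

C_A = C_{A0}(1−X) = 1.646 mol/dm³.
Along a PFR/batch, dC_Q/dC_A = −r_Q/(r_P+r_Q) = −k₂/(k₂+k₁·C_A).
Integrating from C_{A0} to C_A: C_Q = (0.362/0.334)·ln[(0.362+0.334·4.65)/(0.362+0.334·1.65)] = 1.084·ln(1.915/0.9118) = 0.8043 mol/dm³.
Then C_P = (C_{A0}−C_A) − C_Q = 3.004 − 0.8043 = 2.200 mol/dm³.
Y_P = C_P/C_{A0} = 2.200/4.65 = 0.473.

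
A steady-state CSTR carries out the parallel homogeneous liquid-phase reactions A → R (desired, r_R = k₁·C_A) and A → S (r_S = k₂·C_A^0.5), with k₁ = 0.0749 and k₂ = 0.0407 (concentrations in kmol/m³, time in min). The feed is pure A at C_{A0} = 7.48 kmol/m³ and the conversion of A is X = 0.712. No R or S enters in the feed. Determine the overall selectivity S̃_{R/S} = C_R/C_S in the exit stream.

Exit C_A = C_{A0}(1−X) = 7.48×0.288 = 2.154 kmol/m³.
In a CSTR the entire volume is at exit conditions, so r_R = 0.0749×2.154 = 0.1614 and r_S = 0.0407×2.154^0.5 = 0.05974.
Overall selectivity = C_R/C_S = r_Rτ/(r_Sτ) = r_R/r_S = 2.70.

2.70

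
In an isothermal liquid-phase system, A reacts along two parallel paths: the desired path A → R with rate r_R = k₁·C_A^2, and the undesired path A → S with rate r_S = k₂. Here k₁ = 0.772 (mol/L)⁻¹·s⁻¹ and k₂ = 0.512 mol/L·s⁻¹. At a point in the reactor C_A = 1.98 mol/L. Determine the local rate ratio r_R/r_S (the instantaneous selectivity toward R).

5.91

S_{R/S} = r_R/r_S = (k₁·C_A^2)/(k₂) = (k₁/k₂)·C_A^2.
= (0.772×1.980^2) / (0.512) = 3.027/0.5120 = 5.91.
Since the desired path is higher order in A, keeping C_A high (PFR or concentrated feed) favours R.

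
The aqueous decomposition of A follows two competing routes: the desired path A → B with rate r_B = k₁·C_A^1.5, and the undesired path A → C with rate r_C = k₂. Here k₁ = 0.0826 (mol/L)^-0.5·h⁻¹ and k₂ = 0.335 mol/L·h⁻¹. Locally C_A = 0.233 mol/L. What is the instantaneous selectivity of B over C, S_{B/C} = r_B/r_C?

S_{B/C} = r_B/r_C = (k₁·C_A^1.5)/(k₂) = (k₁/k₂)·C_A^1.5.
= (0.0826×0.2330^1.5) / (0.335) = 0.009290/0.3350 = 0.0277.
Since the desired path is higher order in A, keeping C_A high (PFR or concentrated feed) favours B.

0.0277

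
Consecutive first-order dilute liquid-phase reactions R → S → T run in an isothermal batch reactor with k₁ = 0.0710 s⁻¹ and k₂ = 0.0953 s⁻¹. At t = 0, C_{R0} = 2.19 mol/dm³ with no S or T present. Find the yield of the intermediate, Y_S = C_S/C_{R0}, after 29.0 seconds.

0.189

The intermediate concentration in a first-order A→B→C sequence is C_S = k₁C_{R0}(e^(−k₁t) − e^(−k₂t))/(k₂−k₁).
e^(−k₁t) = e^(−0.0710×29.0) = e^(−2.059) = 0.1276; e^(−k₂t) = e^(−2.764) = 0.06306.
C_S = 0.0710×2.19/(0.0953−0.0710) × (0.1276−0.06306) = 6.399×0.06452 = 0.4129 mol/dm³.
Y_S = C_S/C_{R0} = 0.4129/2.19 = 0.189.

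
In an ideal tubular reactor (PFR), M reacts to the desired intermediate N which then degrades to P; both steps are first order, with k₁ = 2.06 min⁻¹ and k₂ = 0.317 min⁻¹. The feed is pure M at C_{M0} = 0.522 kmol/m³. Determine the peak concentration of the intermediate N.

Evaluating C_N at τ_opt = ln(k₂/k₁)/(k₂−k₁) gives C_{N,max}/C_{M0} = (k₁/k₂)^[k₂/(k₂−k₁)].
= (2.06/0.317)^(0.317/(0.317−2.06)) = (6.498)^(-0.1819) = 0.7115.
C_{N,max} = 0.7115×0.522 = 0.371 kmol/m³.

0.371 kmol/m³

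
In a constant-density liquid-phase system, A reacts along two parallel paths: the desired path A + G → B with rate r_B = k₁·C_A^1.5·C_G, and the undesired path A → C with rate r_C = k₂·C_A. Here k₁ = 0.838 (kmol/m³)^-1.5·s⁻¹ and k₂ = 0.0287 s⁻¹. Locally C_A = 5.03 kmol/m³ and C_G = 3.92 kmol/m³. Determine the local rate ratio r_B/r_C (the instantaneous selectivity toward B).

S_{B/C} = r_B/r_C = (k₁·C_A^1.5·C_G)/(k₂·C_A) = (k₁/k₂)·C_A^0.5·C_G.
= (0.838×5.030^1.5×3.920) / (0.0287×5.030) = 37.06/0.1444 = 257.

257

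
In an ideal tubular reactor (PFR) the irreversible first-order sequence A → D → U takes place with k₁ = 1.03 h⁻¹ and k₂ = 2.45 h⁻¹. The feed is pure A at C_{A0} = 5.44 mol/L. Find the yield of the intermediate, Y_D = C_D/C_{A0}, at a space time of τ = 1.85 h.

0.100

The intermediate concentration in a first-order A→B→C sequence is C_D = k₁C_{A0}(e^(−k₁τ) − e^(−k₂τ))/(k₂−k₁).
e^(−k₁τ) = e^(−1.03×1.85) = e^(−1.906) = 0.1487; e^(−k₂τ) = e^(−4.533) = 0.01075.
C_D = 1.03×5.44/(2.45−1.03) × (0.1487−0.01075) = 3.946×0.1380 = 0.5445 mol/L.
Y_D = C_D/C_{A0} = 0.5445/5.44 = 0.100.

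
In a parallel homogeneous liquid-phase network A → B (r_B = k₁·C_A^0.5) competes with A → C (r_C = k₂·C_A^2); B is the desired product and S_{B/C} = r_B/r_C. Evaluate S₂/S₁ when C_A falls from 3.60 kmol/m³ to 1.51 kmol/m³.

3.68

S_{B/C} = (k₁/k₂)·C_A^-1.5, so S₂/S₁ = (C_{A,2}/C_{A,1})^-1.5.
= (1.51/3.60)^(-1.5) = (0.4194)^(-1.5) = 3.68.
Selectivity toward B rises as C_A falls — low-concentration operation is favoured.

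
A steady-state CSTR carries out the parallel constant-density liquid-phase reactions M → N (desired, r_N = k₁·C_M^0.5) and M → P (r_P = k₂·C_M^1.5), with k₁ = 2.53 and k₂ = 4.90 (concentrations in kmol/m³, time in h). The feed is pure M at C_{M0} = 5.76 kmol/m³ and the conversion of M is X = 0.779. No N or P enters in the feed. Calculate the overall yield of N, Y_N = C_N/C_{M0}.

Exit C_M = C_{M0}(1−X) = 5.76×0.221 = 1.273 kmol/m³.
Rates in a CSTR are evaluated at the outlet concentration: r_N = 2.53×1.273^0.5 = 2.854, r_P = 4.90×1.273^1.5 = 7.037.
Fraction of consumed M going to N: r_N/(r_N+r_P) = 0.2886.
C_N = 0.2886·C_{M0}·X = 0.2886×5.76×0.779 = 1.29 kmol/m³; Y_N = C_N/C_{M0} = 0.225.

0.225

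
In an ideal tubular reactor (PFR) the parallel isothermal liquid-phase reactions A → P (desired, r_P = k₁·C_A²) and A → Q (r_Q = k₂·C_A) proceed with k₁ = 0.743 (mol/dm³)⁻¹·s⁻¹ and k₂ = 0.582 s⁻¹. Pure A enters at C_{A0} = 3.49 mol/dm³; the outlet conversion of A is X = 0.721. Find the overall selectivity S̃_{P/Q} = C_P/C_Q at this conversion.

C_A = C_{A0}(1−X) = 0.9737 mol/dm³.
Along a PFR/batch, dC_Q/dC_A = −r_Q/(r_P+r_Q) = −k₂/(k₂+k₁·C_A).
Integrating from C_{A0} to C_A: C_Q = (0.582/0.743)·ln[(0.582+0.743·3.49)/(0.582+0.743·0.974)] = 0.7833·ln(3.175/1.305) = 0.6962 mol/dm³.
Then C_P = (C_{A0}−C_A) − C_Q = 2.516 − 0.6962 = 1.820 mol/dm³.
S̃_{P/Q} = C_P/C_Q = 1.820/0.6962 = 2.61.

2.61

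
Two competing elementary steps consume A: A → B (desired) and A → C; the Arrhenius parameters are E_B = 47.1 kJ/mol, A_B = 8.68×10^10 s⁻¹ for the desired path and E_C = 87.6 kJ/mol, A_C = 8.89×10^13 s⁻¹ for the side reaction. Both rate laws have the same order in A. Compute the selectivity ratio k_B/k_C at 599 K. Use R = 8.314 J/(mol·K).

With equal orders, S_{B/C} = k_B/k_C = (A_B/A_C)·exp[(E_C−E_B)/(RT)].
(E_C−E_B)/(RT) = (87.6−47.1)×10³/(8.314×599) = 40500/4980 = 8.132.
k_B/k_C = (8.68×10^10/8.89×10^13)·exp(8.132) = 9.764×10^-4 × 3403 = 3.32.

3.32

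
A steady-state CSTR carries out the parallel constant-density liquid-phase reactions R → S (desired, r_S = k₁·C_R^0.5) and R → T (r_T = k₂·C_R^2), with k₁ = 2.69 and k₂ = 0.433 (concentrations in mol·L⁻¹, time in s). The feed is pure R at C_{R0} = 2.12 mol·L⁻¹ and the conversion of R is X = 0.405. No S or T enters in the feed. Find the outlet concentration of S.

0.699 mol·L⁻¹

Exit C_R = C_{R0}(1−X) = 2.12×0.595 = 1.261 mol·L⁻¹.
Rates in a CSTR are evaluated at the outlet concentration: r_S = 2.69×1.261^0.5 = 3.021, r_T = 0.433×1.261^2 = 0.6890.
Fraction of consumed R going to S: r_S/(r_S+r_T) = 0.8143.
C_S = 0.8143·C_{R0}·X = 0.8143×2.12×0.405 = 0.699 mol·L⁻¹.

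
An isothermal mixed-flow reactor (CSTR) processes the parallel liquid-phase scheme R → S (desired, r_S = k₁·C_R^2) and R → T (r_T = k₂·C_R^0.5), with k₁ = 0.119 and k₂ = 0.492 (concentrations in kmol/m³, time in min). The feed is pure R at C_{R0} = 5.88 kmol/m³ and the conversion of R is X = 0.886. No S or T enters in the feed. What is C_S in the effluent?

0.610 kmol/m³

Exit C_R = C_{R0}(1−X) = 5.88×0.114 = 0.6703 kmol/m³.
Rates in a CSTR are evaluated at the outlet concentration: r_S = 0.119×0.6703^2 = 0.05347, r_T = 0.492×0.6703^0.5 = 0.4028.
Fraction of consumed R going to S: r_S/(r_S+r_T) = 0.1172.
C_S = 0.1172·C_{R0}·X = 0.1172×5.88×0.886 = 0.610 kmol/m³.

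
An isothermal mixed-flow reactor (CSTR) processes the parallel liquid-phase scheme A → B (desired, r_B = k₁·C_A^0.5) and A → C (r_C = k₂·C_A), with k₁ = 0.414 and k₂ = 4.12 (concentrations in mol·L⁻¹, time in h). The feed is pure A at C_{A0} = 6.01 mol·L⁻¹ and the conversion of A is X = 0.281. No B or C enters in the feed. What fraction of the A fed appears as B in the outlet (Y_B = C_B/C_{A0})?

Exit C_A = C_{A0}(1−X) = 6.01×0.719 = 4.321 mol·L⁻¹.
In a CSTR the entire volume is at exit conditions, so r_B = 0.414×4.321^0.5 = 0.8606 and r_C = 4.12×4.321 = 17.80.
Fraction of consumed A going to B: r_B/(r_B+r_C) = 0.04611.
C_B = 0.04611·C_{A0}·X = 0.04611×6.01×0.281 = 0.0779 mol·L⁻¹; Y_B = C_B/C_{A0} = 0.0130.

0.0130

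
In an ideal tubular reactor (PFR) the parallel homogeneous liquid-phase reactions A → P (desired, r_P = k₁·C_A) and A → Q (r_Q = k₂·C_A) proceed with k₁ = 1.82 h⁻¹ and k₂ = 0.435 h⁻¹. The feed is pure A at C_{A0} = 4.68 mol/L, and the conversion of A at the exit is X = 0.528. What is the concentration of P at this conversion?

C_A = C_{A0}(1−X) = 2.209 mol/L.
Both paths are first order in A, so the instantaneous fraction to P is constant: dC_P/d(−C_A) = k₁/(k₁+k₂) = 0.8071.
C_P = 0.8071·(C_{A0}−C_A) = 0.8071×2.471 = 1.99 mol/L.

1.99 mol/L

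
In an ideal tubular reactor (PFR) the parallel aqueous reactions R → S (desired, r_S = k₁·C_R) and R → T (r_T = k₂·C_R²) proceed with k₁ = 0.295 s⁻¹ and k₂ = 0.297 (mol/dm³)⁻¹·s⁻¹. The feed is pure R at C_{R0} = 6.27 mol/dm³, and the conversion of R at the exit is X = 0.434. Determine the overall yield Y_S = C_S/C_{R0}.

0.0744

C_R = C_{R0}(1−X) = 3.549 mol/dm³.
Along a PFR/batch, dC_S/dC_R = −r_S/(r_S+r_T) = −k₁/(k₁+k₂·C_R).
Integrating from C_{R0} to C_R: C_S = (0.295/0.297)·ln[(0.295+0.297·6.27)/(0.295+0.297·3.55)] = 0.9933·ln(2.157/1.349) = 0.4663 mol/dm³.
Y_S = C_S/C_{R0} = 0.4663/6.27 = 0.0744.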